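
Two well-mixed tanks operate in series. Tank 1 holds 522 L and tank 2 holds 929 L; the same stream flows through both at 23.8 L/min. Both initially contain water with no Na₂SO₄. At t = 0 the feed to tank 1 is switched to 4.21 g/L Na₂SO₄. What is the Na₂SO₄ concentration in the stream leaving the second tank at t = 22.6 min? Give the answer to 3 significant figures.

Species balance on tank i: dCᵢ/dt = (Cᵢ₋₁ − Cᵢ)/τᵢ with τᵢ = Vᵢ/Q.
τ₁ = 522/23.8 = 21.933 min; τ₂ = 929/23.8 = 39.034 min.
Tank 1: C₁ = C_in(1 − e^(−t/τ₁)). Tank 2 (τ₁ ≠ τ₂): C₂ = C_in[1 − (τ₁ e^(−t/τ₁) − τ₂ e^(−t/τ₂))/(τ₁ − τ₂)].
At t = 22.6: e^(−t/τ₁) = 0.35686, e^(−t/τ₂) = 0.56047.
C₂ = 4.21·[1 − (21.933·0.35686 − 39.034·0.56047)/(-17.101)] = 4.21·0.17840 = 0.75104 g/L.

0.751 g/L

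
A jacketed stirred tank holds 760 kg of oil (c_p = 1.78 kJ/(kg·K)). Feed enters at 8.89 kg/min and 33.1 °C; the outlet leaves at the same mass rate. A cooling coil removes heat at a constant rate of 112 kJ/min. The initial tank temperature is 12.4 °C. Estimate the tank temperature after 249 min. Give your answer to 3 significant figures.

25.3 °C

First-law balance (no shaft work): M c_p dT/dt = ṁ c_p (T_in − T) − 112.
Rearrange: dT/dt = (T_ss − T)/τ with τ = M/ṁ = 85.489 min and T_ss = T_in − Q̇/(ṁ c_p) = 26.022 °C.
T approaches T_ss exponentially: T(t) = T_ss + (T₀ − T_ss) e^(−t/τ).
T(249) = 26.022 + (-13.622)·e^(−249/85.489) = 26.022 + (-13.622)·0.054332 = 25.282 °C.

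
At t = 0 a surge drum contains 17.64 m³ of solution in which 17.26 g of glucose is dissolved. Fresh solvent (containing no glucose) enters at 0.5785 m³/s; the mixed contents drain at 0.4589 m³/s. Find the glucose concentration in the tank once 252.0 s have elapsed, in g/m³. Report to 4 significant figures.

0.007896 g/m³

Let m(t) be the amount of glucose. Volume: V(t) = V₀ + (Q_in − Q_out) t = 17.64 + 0.119600 t; V(252.0) = 47.7792 m³.
Solute balance: dm/dt = 0 − Q_out C = −Q_out m/V(t).
Separate: dm/m = −Q_out dt/V(t) ⇒ ln(m/m₀) = −(Q_out/(Q_in−Q_out)) ln(V/V₀).
m = m₀ (V₀/V)^(Q_out/(Q_in−Q_out)) = 17.26 × (17.64/47.7792)^(3.83696) = 0.377255 g.
C = m/V = 0.377255/47.7792 = 0.00789580 g/m³.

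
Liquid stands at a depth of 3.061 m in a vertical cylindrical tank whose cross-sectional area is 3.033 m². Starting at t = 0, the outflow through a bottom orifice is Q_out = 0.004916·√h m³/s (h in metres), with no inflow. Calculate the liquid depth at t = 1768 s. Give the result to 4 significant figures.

With no inflow, A dh/dt = −0.004916 √h.
∫ h^(−1/2) dh = −(0.004916/A) ∫ dt, giving 2√h = 2√h₀ − (0.004916/A) t.
√h = √3.061 − 0.004916·1768/(2·3.033) = 1.74957 − 1.43282 = 0.316751.
h = 0.316751² = 0.100331 m.

0.1003 m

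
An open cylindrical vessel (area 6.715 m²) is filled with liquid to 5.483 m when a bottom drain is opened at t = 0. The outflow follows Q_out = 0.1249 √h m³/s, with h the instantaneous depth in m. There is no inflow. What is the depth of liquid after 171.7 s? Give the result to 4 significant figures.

0.5547 m

Mass balance (ρ constant): A dh/dt = −0.1249 √h.
∫ h^(−1/2) dh = −(0.1249/A) ∫ dt, giving 2√h = 2√h₀ − (0.1249/A) t.
√h = √5.483 − 0.1249·171.7/(2·6.715) = 2.34158 − 1.59682 = 0.744758.
h = 0.744758² = 0.554664 m.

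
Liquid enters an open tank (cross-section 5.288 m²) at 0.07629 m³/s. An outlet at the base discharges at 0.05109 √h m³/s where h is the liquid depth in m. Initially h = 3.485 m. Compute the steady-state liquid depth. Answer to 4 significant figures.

2.230 m

Level balance: A dh/dt = 0.07629 − 0.05109 √h. Setting dh/dt = 0:
Q_in = 0.05109 √h_ss ⇒ √h_ss = 0.07629/0.05109 = 1.49325.
h_ss = 1.49325² = 2.22979 m. (Since h₀ = 3.485 m > h_ss, the level will fall toward this value.)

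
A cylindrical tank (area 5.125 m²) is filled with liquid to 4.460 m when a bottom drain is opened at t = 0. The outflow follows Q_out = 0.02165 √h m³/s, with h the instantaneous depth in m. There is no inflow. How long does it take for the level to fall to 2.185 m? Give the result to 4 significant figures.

300.0 s

Accumulation of liquid (constant cross-section A): A dh/dt = −0.02165 √h.
This is separable: 2 d(√h)/dt = −0.02165/A, so √h = √h₀ − (0.02165/(2A)) t.
t = 2A(√h₀ − √h)/0.02165 = 2·5.125·(√4.460 − √2.185)/0.02165
  = 10.2500 × (2.11187 − 1.47817) / 0.02165 = 300.018 s.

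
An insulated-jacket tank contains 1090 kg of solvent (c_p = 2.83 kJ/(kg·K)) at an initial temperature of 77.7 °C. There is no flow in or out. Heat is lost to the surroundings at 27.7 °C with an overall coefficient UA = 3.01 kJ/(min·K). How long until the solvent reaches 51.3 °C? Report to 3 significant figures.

Lumped-capacitance energy balance: M c_p dT/dt = UA(T_amb − T).
τ = M c_p/UA = 1024.8 min; T_ss = T_amb = 27.700 °C.
T(t) = T_ss + (T₀ − T_ss)e^(−t/τ); set T = 51.3:
t = −τ ln[(T − T_ss)/(T₀ − T_ss)] = −1024.8 · ln(0.47200) = 769.41 min.

769 min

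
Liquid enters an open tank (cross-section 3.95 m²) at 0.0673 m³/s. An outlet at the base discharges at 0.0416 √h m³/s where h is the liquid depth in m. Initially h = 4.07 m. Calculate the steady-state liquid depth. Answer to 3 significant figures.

2.62 m

Mass balance (ρ constant): A dh/dt = Q_in − 0.0416 √h. At steady state dh/dt = 0:
Q_in = 0.0416 √h_ss ⇒ √h_ss = 0.0673/0.0416 = 1.6178.
h_ss = 1.6178² = 2.6172 m. (Since h₀ = 4.07 m > h_ss, the level will fall toward this value.)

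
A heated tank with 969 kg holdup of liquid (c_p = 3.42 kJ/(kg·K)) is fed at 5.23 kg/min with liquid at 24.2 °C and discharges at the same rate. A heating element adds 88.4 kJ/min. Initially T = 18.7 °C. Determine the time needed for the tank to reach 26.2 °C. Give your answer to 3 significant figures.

235 min

M c_p dT/dt = ṁ c_p (T_in − T) + Q̇.
τ = M/ṁ = 185.28 min; T_ss = T_in + Q̇/(ṁ c_p) = 29.142 °C.
T(t) = T_ss + (T₀ − T_ss) e^(−t/τ). Set T = 26.2:
e^(−t/τ) = (26.2 − 29.142)/(18.7 − 29.142) = 0.28176
t = −185.28 · ln(0.28176) = 234.69 min.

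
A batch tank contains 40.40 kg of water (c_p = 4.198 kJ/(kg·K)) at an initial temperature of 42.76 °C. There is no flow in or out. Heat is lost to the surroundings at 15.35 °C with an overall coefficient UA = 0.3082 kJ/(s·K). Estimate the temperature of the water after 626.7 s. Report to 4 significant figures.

24.13 °C

Energy balance: M c_p dT/dt = −UA(T − T_amb).
dT/dt = (T_ss − T)/τ with T_ss = T_amb = 15.3500 °C, τ = M c_p/UA = 40.40·4.198/0.3082 = 550.289 s.
T approaches T_ss exponentially: T(t) = T_ss + (T₀ − T_ss) e^(−t/τ).
T(626.7) = 15.3500 + (27.4100)·0.320185 = 24.1263 °C.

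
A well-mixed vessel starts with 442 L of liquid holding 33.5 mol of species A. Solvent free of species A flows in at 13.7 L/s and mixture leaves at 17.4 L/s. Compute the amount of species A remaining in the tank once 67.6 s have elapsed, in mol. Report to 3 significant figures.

0.662 mol

Total volume: dV/dt = Q_in − Q_out = -3.7000 L/s, so V(t) = 442 − 3.7000 t and V(67.6) = 191.88 L.
Species balance (pure solvent in): dm/dt = −Q_out · m/V(t).
Separate: dm/m = −Q_out dt/V(t) ⇒ ln(m/m₀) = −(Q_out/(Q_in−Q_out)) ln(V/V₀).
m = m₀ (V₀/V)^(Q_out/(Q_in−Q_out)) = 33.5 × (442/191.88)^(-4.7027) = 0.66194 mol.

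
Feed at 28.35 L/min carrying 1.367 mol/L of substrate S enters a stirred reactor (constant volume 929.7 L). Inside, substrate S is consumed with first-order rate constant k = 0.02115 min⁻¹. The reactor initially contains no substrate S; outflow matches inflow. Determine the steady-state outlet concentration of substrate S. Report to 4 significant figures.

V dC/dt = Q(C_in − C) − k V C.
Steady state (dC/dt = 0): C_ss = Q C_in/(Q + kV) = C_in/(1 + kV/Q).
C_ss = 28.35·1.367/(28.35 + 0.02115·929.7) = 38.7544/48.0132 = 0.807163 mol/L.

0.8072 mol/L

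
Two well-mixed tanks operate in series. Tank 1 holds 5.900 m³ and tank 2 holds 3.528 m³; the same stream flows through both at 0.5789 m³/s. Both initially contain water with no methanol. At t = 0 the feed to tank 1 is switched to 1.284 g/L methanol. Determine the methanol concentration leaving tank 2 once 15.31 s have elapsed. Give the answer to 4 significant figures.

Species balance on tank i: dCᵢ/dt = (Cᵢ₋₁ − Cᵢ)/τᵢ with τᵢ = Vᵢ/Q.
τ₁ = 5.900/0.5789 = 10.1917 s; τ₂ = 3.528/0.5789 = 6.09432 s.
Solving the cascade with C₁(0)=C₂(0)=0 gives C₂(t) = C_in[1 − (τ₁ e^(−t/τ₁) − τ₂ e^(−t/τ₂))/(τ₁ − τ₂)].
At t = 15.31: e^(−t/τ₁) = 0.222641, e^(−t/τ₂) = 0.0810915.
C₂ = 1.284·[1 − (10.1917·0.222641 − 6.09432·0.0810915)/(4.09743)] = 1.284·0.566826 = 0.727805 g/L.

0.7278 g/L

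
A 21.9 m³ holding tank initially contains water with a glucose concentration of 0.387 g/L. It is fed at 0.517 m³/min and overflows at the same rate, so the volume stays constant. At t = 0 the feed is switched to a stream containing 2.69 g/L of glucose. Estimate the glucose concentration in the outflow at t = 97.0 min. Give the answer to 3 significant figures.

Accumulation = in − out for the solute gives V dC/dt = Q(C_in − C).
Time constant τ = V/Q = 21.9/0.517 = 42.360 min.
Solution: C(t) = C_in + (C₀ − C_in) e^(−t/τ).
C(97.0) = 2.69 + (0.387 − 2.69)·e^(−97.0/42.360) = 2.69 + (-2.3030)·0.10128 = 2.4568 g/L.

2.46 g/L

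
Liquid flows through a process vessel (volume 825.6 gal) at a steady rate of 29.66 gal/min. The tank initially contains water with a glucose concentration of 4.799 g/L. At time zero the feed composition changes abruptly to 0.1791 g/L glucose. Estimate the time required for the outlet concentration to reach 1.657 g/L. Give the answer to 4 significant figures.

31.73 min

Species balance on the tank: V dC/dt = Q(C_in − C), so τ = V/Q = 27.8355 min.
C(t) = C_in + (C₀ − C_in) e^(−t/τ). Set C = 1.657 and solve for t:
e^(−t/τ) = (C − C_in)/(C₀ − C_in) = (1.657 − 0.1791)/(4.799 − 0.1791) = 0.319899
t = −τ ln(…) = 27.8355 × 1.13975 = 31.7255 min.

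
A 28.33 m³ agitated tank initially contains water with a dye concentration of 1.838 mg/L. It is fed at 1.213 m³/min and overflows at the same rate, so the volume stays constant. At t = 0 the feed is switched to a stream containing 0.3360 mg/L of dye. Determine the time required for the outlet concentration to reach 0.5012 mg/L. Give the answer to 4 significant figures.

Transient balance on the dissolved component: V dC/dt = Q(C_in − C), so τ = V/Q = 23.3553 min.
C(t) = C_in + (C₀ − C_in) e^(−t/τ). Set C = 0.5012 and solve for t:
e^(−t/τ) = (C − C_in)/(C₀ − C_in) = (0.5012 − 0.3360)/(1.838 − 0.3360) = 0.109987
t = −τ ln(…) = 23.3553 × 2.20740 = 51.5544 min.

51.55 min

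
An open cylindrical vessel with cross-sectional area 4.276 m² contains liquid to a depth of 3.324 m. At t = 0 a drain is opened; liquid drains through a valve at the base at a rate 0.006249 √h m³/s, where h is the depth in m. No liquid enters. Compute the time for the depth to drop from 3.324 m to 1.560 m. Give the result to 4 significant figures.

785.8 s

With no inflow, A dh/dt = −0.006249 √h.
This is separable: 2 d(√h)/dt = −0.006249/A, so √h = √h₀ − (0.006249/(2A)) t.
t = 2A(√h₀ − √h)/0.006249 = 2·4.276·(√3.324 − √1.560)/0.006249
  = 8.55200 × (1.82318 − 1.24900) / 0.006249 = 785.794 s.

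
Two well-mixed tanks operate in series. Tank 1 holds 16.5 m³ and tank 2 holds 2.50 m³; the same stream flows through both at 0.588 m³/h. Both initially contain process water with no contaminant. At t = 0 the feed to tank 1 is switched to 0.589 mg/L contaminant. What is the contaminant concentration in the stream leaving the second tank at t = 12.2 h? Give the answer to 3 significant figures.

0.146 mg/L

Each tank obeys Vᵢ dCᵢ/dt = Q(Cᵢ₋₁ − Cᵢ), so τᵢ = Vᵢ/Q.
τ₁ = 16.5/0.588 = 28.061 h; τ₂ = 2.50/0.588 = 4.2517 h.
Solving the cascade with C₁(0)=C₂(0)=0 gives C₂(t) = C_in[1 − (τ₁ e^(−t/τ₁) − τ₂ e^(−t/τ₂))/(τ₁ − τ₂)].
At t = 12.2: e^(−t/τ₁) = 0.64742, e^(−t/τ₂) = 0.056731.
C₂ = 0.589·[1 − (28.061·0.64742 − 4.2517·0.056731)/(23.810)] = 0.589·0.24710 = 0.14554 mg/L.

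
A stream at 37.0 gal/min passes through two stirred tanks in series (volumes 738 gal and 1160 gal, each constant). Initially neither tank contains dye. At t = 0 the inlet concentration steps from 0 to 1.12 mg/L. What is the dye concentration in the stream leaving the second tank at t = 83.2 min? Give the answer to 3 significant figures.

0.934 mg/L

Time constants: τᵢ = Vᵢ/Q for each well-mixed tank.
τ₁ = 738/37.0 = 19.946 min; τ₂ = 1160/37.0 = 31.351 min.
Solving the cascade with C₁(0)=C₂(0)=0 gives C₂(t) = C_in[1 − (τ₁ e^(−t/τ₁) − τ₂ e^(−t/τ₂))/(τ₁ − τ₂)].
At t = 83.2: e^(−t/τ₁) = 0.015433, e^(−t/τ₂) = 0.070384.
C₂ = 1.12·[1 − (19.946·0.015433 − 31.351·0.070384)/(-11.405)] = 1.12·0.83352 = 0.93354 mg/L.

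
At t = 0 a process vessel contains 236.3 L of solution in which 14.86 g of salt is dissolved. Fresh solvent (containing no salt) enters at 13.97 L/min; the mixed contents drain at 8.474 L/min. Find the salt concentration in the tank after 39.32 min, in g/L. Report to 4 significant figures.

Let m(t) be the amount of salt. Volume: V(t) = V₀ + (Q_in − Q_out) t = 236.3 + 5.49600 t; V(39.32) = 452.403 L.
Species balance (pure solvent in): dm/dt = −Q_out · m/V(t).
Separate: dm/m = −Q_out dt/V(t) ⇒ ln(m/m₀) = −(Q_out/(Q_in−Q_out)) ln(V/V₀).
m = m₀ (V₀/V)^(Q_out/(Q_in−Q_out)) = 14.86 × (236.3/452.403)^(1.54185) = 5.45912 g.
C = m/V = 5.45912/452.403 = 0.0120669 g/L.

0.01207 g/L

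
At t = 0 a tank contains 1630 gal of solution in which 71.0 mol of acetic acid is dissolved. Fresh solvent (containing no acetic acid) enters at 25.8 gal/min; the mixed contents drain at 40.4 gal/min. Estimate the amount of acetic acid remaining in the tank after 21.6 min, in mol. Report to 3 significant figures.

Let m(t) be the amount of acetic acid. Volume: V(t) = V₀ + (Q_in − Q_out) t = 1630 − 14.600 t; V(21.6) = 1314.6 gal.
Species balance (pure solvent in): dm/dt = −Q_out · m/V(t).
dm/m = −Q_out dt/(V₀ − 14.600 t); integrating gives ln(m/m₀) = −(Q_out/(Q_in−Q_out)) ln(V/V₀).
m = m₀ (V₀/V)^(Q_out/(Q_in−Q_out)) = 71.0 × (1630/1314.6)^(-2.7671) = 39.162 mol.

39.2 mol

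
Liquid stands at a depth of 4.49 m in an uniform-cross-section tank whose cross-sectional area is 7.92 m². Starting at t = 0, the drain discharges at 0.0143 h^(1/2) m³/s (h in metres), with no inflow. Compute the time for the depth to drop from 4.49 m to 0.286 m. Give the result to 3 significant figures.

With no inflow, A dh/dt = −0.0143 √h.
Separate and integrate: 2(√h − √h₀) = −(0.0143/A) t.
t = 2A(√h₀ − √h)/0.0143 = 2·7.92·(√4.49 − √0.286)/0.0143
  = 15.840 × (2.1190 − 0.53479) / 0.0143 = 1754.8 s.

1750 s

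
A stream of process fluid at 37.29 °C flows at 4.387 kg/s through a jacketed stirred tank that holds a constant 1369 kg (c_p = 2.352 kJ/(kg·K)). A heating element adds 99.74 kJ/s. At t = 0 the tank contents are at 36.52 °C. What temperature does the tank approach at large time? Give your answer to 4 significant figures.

M c_p dT/dt = ṁ c_p (T_in − T) + Q̇.
At steady state dT/dt = 0 ⇒ T_ss = T_in + Q̇/(ṁ c_p) = 37.29 + 99.74/(4.387·2.352) = 46.9564 °C.

46.96 °C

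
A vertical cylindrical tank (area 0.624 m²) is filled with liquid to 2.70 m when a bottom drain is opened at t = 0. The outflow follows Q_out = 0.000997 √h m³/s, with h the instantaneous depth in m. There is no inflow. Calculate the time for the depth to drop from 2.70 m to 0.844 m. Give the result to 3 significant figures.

Unsteady balance on liquid volume: A dh/dt = −0.000997 √h.
∫ h^(−1/2) dh = −(0.000997/A) ∫ dt, giving 2√h = 2√h₀ − (0.000997/A) t.
t = 2A(√h₀ − √h)/0.000997 = 2·0.624·(√2.70 − √0.844)/0.000997
  = 1.2480 × (1.6432 − 0.91869) / 0.000997 = 906.86 s.

907 s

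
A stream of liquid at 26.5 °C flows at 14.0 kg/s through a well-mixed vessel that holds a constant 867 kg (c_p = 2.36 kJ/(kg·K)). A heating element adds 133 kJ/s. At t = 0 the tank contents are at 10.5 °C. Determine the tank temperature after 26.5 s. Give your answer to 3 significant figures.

17.5 °C

M c_p dT/dt = ṁ c_p (T_in − T) + Q̇.
Rearrange: dT/dt = (T_ss − T)/τ with τ = M/ṁ = 61.929 s and T_ss = T_in + Q̇/(ṁ c_p) = 30.525 °C.
T approaches T_ss exponentially: T(t) = T_ss + (T₀ − T_ss) e^(−t/τ).
T(26.5) = 30.525 + (-20.025)·e^(−26.5/61.929) = 30.525 + (-20.025)·0.65187 = 17.471 °C.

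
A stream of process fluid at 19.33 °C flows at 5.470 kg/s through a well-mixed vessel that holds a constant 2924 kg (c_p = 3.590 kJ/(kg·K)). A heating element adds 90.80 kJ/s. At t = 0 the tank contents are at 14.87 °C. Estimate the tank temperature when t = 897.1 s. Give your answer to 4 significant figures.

22.26 °C

M c_p dT/dt = ṁ c_p (T_in − T) + Q̇.
Rearrange: dT/dt = (T_ss − T)/τ with τ = M/ṁ = 534.552 s and T_ss = T_in + Q̇/(ṁ c_p) = 23.9539 °C.
Solution: T(t) = T_ss + (T₀ − T_ss) e^(−t/τ).
T(897.1) = 23.9539 + (-9.08385)·e^(−897.1/534.552) = 23.9539 + (-9.08385)·0.186705 = 22.2579 °C.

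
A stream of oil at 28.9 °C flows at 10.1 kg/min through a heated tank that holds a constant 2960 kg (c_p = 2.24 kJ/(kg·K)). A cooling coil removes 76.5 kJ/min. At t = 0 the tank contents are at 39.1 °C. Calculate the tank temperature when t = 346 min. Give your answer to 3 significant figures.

29.7 °C

M c_p dT/dt = ṁ c_p (T_in − T) − Q̇.
τ = M/ṁ = 293.07 min; T_ss = T_in − Q̇/(ṁ c_p) = 28.9 − 76.5/(10.1·2.24) = 25.519 °C.
This is linear first-order; T(t) = T_ss + (T₀ − T_ss) e^(−t/τ).
T(346) = 25.519 + (13.581)·e^(−346/293.07) = 25.519 + (13.581)·0.30709 = 29.689 °C.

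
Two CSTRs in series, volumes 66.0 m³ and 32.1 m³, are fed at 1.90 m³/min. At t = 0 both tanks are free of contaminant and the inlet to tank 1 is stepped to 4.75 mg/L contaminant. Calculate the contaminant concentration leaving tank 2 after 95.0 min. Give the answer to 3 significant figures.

Each tank obeys Vᵢ dCᵢ/dt = Q(Cᵢ₋₁ − Cᵢ), so τᵢ = Vᵢ/Q.
τ₁ = 66.0/1.90 = 34.737 min; τ₂ = 32.1/1.90 = 16.895 min.
Tank 1: C₁ = C_in(1 − e^(−t/τ₁)). Tank 2 (τ₁ ≠ τ₂): C₂ = C_in[1 − (τ₁ e^(−t/τ₁) − τ₂ e^(−t/τ₂))/(τ₁ − τ₂)].
At t = 95.0: e^(−t/τ₁) = 0.064904, e^(−t/τ₂) = 0.0036136.
C₂ = 4.75·[1 − (34.737·0.064904 − 16.895·0.0036136)/(17.842)] = 4.75·0.87706 = 4.1660 mg/L.

4.17 mg/L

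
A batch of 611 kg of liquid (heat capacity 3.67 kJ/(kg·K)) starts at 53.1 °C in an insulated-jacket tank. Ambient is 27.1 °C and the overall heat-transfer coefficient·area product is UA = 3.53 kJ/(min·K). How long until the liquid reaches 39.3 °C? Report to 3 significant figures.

481 min

Energy balance: M c_p dT/dt = −UA(T − T_amb).
τ = M c_p/UA = 635.23 min; T_ss = T_amb = 27.100 °C.
T(t) = T_ss + (T₀ − T_ss)e^(−t/τ); set T = 39.3:
t = −τ ln[(T − T_ss)/(T₀ − T_ss)] = −635.23 · ln(0.46923) = 480.66 min.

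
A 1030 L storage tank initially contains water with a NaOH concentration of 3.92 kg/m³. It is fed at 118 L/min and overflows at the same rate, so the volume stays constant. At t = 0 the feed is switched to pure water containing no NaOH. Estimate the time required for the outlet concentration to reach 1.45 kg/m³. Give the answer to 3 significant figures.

Transient balance on the dissolved component: V dC/dt = Q(C_in − C), so τ = V/Q = 8.7288 min.
C(t) = C_in + (C₀ − C_in) e^(−t/τ). Set C = 1.45 and solve for t:
e^(−t/τ) = (C − C_in)/(C₀ − C_in) = (1.45 − 0)/(3.92 − 0) = 0.36990
t = −τ ln(…) = 8.7288 × 0.99453 = 8.6811 min.

8.68 min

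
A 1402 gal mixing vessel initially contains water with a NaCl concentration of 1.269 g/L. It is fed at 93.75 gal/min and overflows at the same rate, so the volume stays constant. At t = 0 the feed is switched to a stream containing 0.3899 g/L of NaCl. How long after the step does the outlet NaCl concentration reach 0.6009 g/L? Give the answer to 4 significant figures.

21.34 min

Transient balance on the dissolved component: V dC/dt = Q(C_in − C), so τ = V/Q = 14.9547 min.
C(t) = C_in + (C₀ − C_in) e^(−t/τ). Set C = 0.6009 and solve for t:
e^(−t/τ) = (C − C_in)/(C₀ − C_in) = (0.6009 − 0.3899)/(1.269 − 0.3899) = 0.240018
t = −τ ln(…) = 14.9547 × 1.42704 = 21.3409 min.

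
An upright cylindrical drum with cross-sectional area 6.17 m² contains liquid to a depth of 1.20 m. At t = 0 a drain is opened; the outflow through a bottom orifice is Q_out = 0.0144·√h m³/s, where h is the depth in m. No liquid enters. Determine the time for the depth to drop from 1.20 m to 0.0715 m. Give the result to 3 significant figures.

Volume balance on the tank: A dh/dt = −0.0144 √h.
This is separable: 2 d(√h)/dt = −0.0144/A, so √h = √h₀ − (0.0144/(2A)) t.
t = 2A(√h₀ − √h)/0.0144 = 2·6.17·(√1.20 − √0.0715)/0.0144
  = 12.340 × (1.0954 − 0.26739) / 0.0144 = 709.59 s.

710 s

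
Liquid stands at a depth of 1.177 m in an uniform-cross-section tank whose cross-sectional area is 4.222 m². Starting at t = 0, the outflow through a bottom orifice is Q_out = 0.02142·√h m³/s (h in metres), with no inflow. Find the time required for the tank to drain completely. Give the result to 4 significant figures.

427.7 s

With no inflow, A dh/dt = −0.02142 √h.
This is separable: 2 d(√h)/dt = −0.02142/A, so √h = √h₀ − (0.02142/(2A)) t.
Tank is empty when √h = 0: t_empty = 2A√h₀/0.02142.
t_empty = 2·4.222·√1.177/0.02142 = 8.44400·1.08490/0.02142 = 427.678 s.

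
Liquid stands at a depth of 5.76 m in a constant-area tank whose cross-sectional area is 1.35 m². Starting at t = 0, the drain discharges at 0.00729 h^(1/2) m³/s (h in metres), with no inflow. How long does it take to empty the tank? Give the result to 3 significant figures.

With no inflow, A dh/dt = −0.00729 √h.
This is separable: 2 d(√h)/dt = −0.00729/A, so √h = √h₀ − (0.00729/(2A)) t.
Set h = 0: 2√h₀ = (0.00729/A) t_empty ⇒ t_empty = 2A√h₀/0.00729.
t_empty = 2·1.35·√5.76/0.00729 = 2.7000·2.4000/0.00729 = 888.89 s.

889 s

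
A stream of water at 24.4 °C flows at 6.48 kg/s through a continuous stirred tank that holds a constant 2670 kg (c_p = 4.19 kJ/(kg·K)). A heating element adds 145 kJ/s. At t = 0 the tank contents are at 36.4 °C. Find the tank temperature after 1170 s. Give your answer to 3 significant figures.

30.1 °C

M c_p dT/dt = ṁ c_p (T_in − T) + Q̇.
τ = M/ṁ = 412.04 s; T_ss = T_in + Q̇/(ṁ c_p) = 24.4 + 145/(6.48·4.19) = 29.740 °C.
T approaches T_ss exponentially: T(t) = T_ss + (T₀ − T_ss) e^(−t/τ).
T(1170) = 29.740 + (6.6595)·e^(−1170/412.04) = 29.740 + (6.6595)·0.058452 = 30.130 °C.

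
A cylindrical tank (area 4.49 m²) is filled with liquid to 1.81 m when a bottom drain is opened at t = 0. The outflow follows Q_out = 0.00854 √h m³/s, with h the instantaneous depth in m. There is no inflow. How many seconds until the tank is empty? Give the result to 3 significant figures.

With no inflow, A dh/dt = −0.00854 √h.
Separate and integrate: 2(√h − √h₀) = −(0.00854/A) t.
Tank is empty when √h = 0: t_empty = 2A√h₀/0.00854.
t_empty = 2·4.49·√1.81/0.00854 = 8.9800·1.3454/0.00854 = 1414.7 s.

1410 s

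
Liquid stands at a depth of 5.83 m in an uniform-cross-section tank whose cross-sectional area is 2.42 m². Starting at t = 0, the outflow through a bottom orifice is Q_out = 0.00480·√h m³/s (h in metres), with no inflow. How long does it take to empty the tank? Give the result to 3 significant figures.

With no inflow, A dh/dt = −0.00480 √h.
∫ h^(−1/2) dh = −(0.00480/A) ∫ dt, giving 2√h = 2√h₀ − (0.00480/A) t.
Tank is empty when √h = 0: t_empty = 2A√h₀/0.00480.
t_empty = 2·2.42·√5.83/0.00480 = 4.8400·2.4145/0.00480 = 2434.7 s.

2430 s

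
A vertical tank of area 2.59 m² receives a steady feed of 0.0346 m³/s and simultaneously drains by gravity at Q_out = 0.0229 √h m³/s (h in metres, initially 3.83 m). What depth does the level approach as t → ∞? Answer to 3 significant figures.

A dh/dt = Q_in − 0.0229 √h. Steady state requires inflow = outflow:
Q_in = 0.0229 √h_ss ⇒ √h_ss = 0.0346/0.0229 = 1.5109.
h_ss = 1.5109² = 2.2829 m. (Since h₀ = 3.83 m > h_ss, the level will fall toward this value.)

2.28 m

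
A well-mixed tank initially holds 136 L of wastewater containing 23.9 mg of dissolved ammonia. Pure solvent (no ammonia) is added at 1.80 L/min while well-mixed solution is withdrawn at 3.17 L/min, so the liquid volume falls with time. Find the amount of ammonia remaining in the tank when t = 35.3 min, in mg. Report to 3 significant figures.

Let m(t) be the amount of ammonia. Volume: V(t) = V₀ + (Q_in − Q_out) t = 136 − 1.3700 t; V(35.3) = 87.639 L.
Solute balance: dm/dt = 0 − Q_out C = −Q_out m/V(t).
Separate: dm/m = −Q_out dt/V(t) ⇒ ln(m/m₀) = −(Q_out/(Q_in−Q_out)) ln(V/V₀).
m = m₀ (V₀/V)^(Q_out/(Q_in−Q_out)) = 23.9 × (136/87.639)^(-2.3139) = 8.6460 mg.

8.65 mg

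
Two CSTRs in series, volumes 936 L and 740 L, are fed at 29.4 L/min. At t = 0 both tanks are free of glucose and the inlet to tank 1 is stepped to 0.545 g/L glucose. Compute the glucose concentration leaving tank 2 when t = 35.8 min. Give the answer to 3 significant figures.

0.196 g/L

Time constants: τᵢ = Vᵢ/Q for each well-mixed tank.
τ₁ = 936/29.4 = 31.837 min; τ₂ = 740/29.4 = 25.170 min.
Solving the cascade with C₁(0)=C₂(0)=0 gives C₂(t) = C_in[1 − (τ₁ e^(−t/τ₁) − τ₂ e^(−t/τ₂))/(τ₁ − τ₂)].
At t = 35.8: e^(−t/τ₁) = 0.32482, e^(−t/τ₂) = 0.24115.
C₂ = 0.545·[1 − (31.837·0.32482 − 25.170·0.24115)/(6.6667)] = 0.545·0.35930 = 0.19582 g/L.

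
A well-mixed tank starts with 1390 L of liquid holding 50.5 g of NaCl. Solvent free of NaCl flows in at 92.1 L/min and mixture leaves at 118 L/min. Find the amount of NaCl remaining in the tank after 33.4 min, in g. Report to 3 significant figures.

Let m(t) be the amount of NaCl. Volume: V(t) = V₀ + (Q_in − Q_out) t = 1390 − 25.900 t; V(33.4) = 524.94 L.
Solute balance: dm/dt = 0 − Q_out C = −Q_out m/V(t).
Separate: dm/m = −Q_out dt/V(t) ⇒ ln(m/m₀) = −(Q_out/(Q_in−Q_out)) ln(V/V₀).
m = m₀ (V₀/V)^(Q_out/(Q_in−Q_out)) = 50.5 × (1390/524.94)^(-4.5560) = 0.59778 g.

0.598 g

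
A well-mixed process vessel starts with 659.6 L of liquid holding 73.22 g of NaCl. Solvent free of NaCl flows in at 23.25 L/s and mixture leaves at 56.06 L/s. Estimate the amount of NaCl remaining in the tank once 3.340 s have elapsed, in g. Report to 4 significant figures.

53.68 g

Let m(t) be the amount of NaCl. Volume: V(t) = V₀ + (Q_in − Q_out) t = 659.6 − 32.8100 t; V(3.340) = 550.015 L.
Species balance (pure solvent in): dm/dt = −Q_out · m/V(t).
dm/m = −Q_out dt/(V₀ − 32.8100 t); integrating gives ln(m/m₀) = −(Q_out/(Q_in−Q_out)) ln(V/V₀).
m = m₀ (V₀/V)^(Q_out/(Q_in−Q_out)) = 73.22 × (659.6/550.015)^(-1.70863) = 53.6795 g.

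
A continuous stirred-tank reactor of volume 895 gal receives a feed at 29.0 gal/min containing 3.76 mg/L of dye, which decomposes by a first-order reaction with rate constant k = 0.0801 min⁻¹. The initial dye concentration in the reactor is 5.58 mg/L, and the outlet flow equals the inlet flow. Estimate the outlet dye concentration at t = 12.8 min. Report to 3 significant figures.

2.15 mg/L

V dC/dt = Q(C_in − C) − k V C.
dC/dt = (Q/V) C_in − (Q/V + k) C; effective rate a = Q/V + k = 0.032402 + 0.0801 = 0.11250 min⁻¹.
C_ss = Q C_in/(Q + kV) = 1.0829 mg/L; C(t) = C_ss + (C₀ − C_ss) e^(−a t).
C(12.8) = 1.0829 + (4.4971)·e^(−0.11250·12.8) = 1.0829 + (4.4971)·0.23692 = 2.1484 mg/L.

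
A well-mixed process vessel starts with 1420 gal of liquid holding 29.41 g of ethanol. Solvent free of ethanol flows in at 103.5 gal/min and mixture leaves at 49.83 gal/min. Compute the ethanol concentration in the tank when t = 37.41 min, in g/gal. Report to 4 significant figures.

0.003786 g/gal

Let m(t) be the amount of ethanol. Volume: V(t) = V₀ + (Q_in − Q_out) t = 1420 + 53.6700 t; V(37.41) = 3427.79 gal.
Solute balance: dm/dt = 0 − Q_out C = −Q_out m/V(t).
Separate: dm/m = −Q_out dt/V(t) ⇒ ln(m/m₀) = −(Q_out/(Q_in−Q_out)) ln(V/V₀).
m = m₀ (V₀/V)^(Q_out/(Q_in−Q_out)) = 29.41 × (1420/3427.79)^(0.928452) = 12.9763 g.
C = m/V = 12.9763/3427.79 = 0.00378562 g/gal.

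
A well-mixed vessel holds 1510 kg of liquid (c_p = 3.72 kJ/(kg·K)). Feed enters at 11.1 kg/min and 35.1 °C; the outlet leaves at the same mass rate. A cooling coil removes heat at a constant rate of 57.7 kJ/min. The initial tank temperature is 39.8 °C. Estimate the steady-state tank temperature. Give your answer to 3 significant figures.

M c_p dT/dt = ṁ c_p (T_in − T) − Q̇.
At steady state dT/dt = 0 ⇒ T_ss = T_in − Q̇/(ṁ c_p) = 35.1 − 57.7/(11.1·3.72) = 33.703 °C.

33.7 °C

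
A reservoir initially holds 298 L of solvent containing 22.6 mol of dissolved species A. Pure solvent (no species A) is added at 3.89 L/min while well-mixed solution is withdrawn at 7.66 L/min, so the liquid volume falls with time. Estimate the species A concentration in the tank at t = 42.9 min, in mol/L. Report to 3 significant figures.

0.0338 mol/L

Let m(t) be the amount of species A. Volume: V(t) = V₀ + (Q_in − Q_out) t = 298 − 3.7700 t; V(42.9) = 136.27 L.
Species balance (pure solvent in): dm/dt = −Q_out · m/V(t).
dm/m = −Q_out dt/(V₀ − 3.7700 t); integrating gives ln(m/m₀) = −(Q_out/(Q_in−Q_out)) ln(V/V₀).
m = m₀ (V₀/V)^(Q_out/(Q_in−Q_out)) = 22.6 × (298/136.27)^(-2.0318) = 4.6094 mol.
C = m/V = 4.6094/136.27 = 0.033826 mol/L.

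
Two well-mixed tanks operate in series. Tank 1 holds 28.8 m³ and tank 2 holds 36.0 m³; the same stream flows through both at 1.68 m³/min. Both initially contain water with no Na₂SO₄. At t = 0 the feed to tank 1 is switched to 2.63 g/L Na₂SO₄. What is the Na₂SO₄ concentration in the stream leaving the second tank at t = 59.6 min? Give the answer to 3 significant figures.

Each tank obeys Vᵢ dCᵢ/dt = Q(Cᵢ₋₁ − Cᵢ), so τᵢ = Vᵢ/Q.
τ₁ = 28.8/1.68 = 17.143 min; τ₂ = 36.0/1.68 = 21.429 min.
Tank 1: C₁ = C_in(1 − e^(−t/τ₁)). Tank 2 (τ₁ ≠ τ₂): C₂ = C_in[1 − (τ₁ e^(−t/τ₁) − τ₂ e^(−t/τ₂))/(τ₁ − τ₂)].
At t = 59.6: e^(−t/τ₁) = 0.030910, e^(−t/τ₂) = 0.061956.
C₂ = 2.63·[1 − (17.143·0.030910 − 21.429·0.061956)/(-4.2857)] = 2.63·0.81386 = 2.1405 g/L.

2.14 g/L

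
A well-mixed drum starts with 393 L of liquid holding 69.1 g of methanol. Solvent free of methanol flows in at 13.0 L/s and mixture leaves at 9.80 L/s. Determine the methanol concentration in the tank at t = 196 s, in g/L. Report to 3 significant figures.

Total volume: dV/dt = Q_in − Q_out = 3.2000 L/s, so V(t) = 393 + 3.2000 t and V(196) = 1020.2 L.
Solute balance: dm/dt = 0 − Q_out C = −Q_out m/V(t).
Separate: dm/m = −Q_out dt/V(t) ⇒ ln(m/m₀) = −(Q_out/(Q_in−Q_out)) ln(V/V₀).
m = m₀ (V₀/V)^(Q_out/(Q_in−Q_out)) = 69.1 × (393/1020.2)^(3.0625) = 3.7214 g.
C = m/V = 3.7214/1020.2 = 0.0036477 g/L.

0.00365 g/L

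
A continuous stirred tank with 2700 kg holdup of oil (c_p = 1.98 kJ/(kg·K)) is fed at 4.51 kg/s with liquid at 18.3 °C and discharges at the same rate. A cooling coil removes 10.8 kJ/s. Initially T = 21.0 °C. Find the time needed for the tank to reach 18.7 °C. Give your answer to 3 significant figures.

M c_p dT/dt = ṁ c_p (T_in − T) − Q̇.
τ = M/ṁ = 598.67 s; T_ss = T_in − Q̇/(ṁ c_p) = 17.091 °C.
T(t) = T_ss + (T₀ − T_ss) e^(−t/τ). Set T = 18.7:
e^(−t/τ) = (18.7 − 17.091)/(21.0 − 17.091) = 0.41168
t = −598.67 · ln(0.41168) = 531.33 s.

531 s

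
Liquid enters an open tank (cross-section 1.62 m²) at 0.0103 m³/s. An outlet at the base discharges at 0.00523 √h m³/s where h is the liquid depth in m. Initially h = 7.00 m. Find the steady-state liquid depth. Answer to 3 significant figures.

3.88 m

A dh/dt = Q_in − 0.00523 √h. Steady state requires inflow = outflow:
Q_in = 0.00523 √h_ss ⇒ √h_ss = 0.0103/0.00523 = 1.9694.
h_ss = 1.9694² = 3.8786 m. (Since h₀ = 7.00 m > h_ss, the level will fall toward this value.)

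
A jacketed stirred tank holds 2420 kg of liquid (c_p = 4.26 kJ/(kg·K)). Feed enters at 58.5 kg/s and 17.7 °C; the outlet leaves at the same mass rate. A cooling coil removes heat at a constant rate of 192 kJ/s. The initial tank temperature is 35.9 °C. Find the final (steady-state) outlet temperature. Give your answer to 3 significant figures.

Energy balance: M c_p dT/dt = ṁ c_p (T_in − T) − 192.
At steady state dT/dt = 0 ⇒ T_ss = T_in − Q̇/(ṁ c_p) = 17.7 − 192/(58.5·4.26) = 16.930 °C.

16.9 °C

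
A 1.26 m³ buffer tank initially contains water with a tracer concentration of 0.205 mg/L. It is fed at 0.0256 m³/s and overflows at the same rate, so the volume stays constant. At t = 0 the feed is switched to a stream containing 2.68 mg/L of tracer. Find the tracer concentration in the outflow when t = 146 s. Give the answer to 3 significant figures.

2.55 mg/L

Species balance on the tank: V dC/dt = Q(C_in − C).
Rewrite as dC/dt + C/τ = C_in/τ, τ = V/Q = 49.219 s.
C approaches C_in exponentially: C(t) = C_in + (C₀ − C_in) e^(−t/τ).
C(146) = 2.68 + (0.205 − 2.68)·e^(−146/49.219) = 2.68 + (-2.4750)·0.051491 = 2.5526 mg/L.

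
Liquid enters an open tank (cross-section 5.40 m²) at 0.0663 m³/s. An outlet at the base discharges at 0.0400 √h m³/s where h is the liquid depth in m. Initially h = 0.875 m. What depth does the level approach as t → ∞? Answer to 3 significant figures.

Level balance: A dh/dt = 0.0663 − 0.0400 √h. Setting dh/dt = 0:
Q_in = 0.0400 √h_ss ⇒ √h_ss = 0.0663/0.0400 = 1.6575.
h_ss = 1.6575² = 2.7473 m. (Since h₀ = 0.875 m < h_ss, the level will rise toward this value.)

2.75 m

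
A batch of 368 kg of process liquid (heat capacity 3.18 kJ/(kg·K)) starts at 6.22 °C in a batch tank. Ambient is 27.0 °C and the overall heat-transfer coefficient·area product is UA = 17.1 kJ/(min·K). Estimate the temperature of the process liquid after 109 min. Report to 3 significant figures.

M c_p dT/dt = −UA(T − T_amb).
dT/dt = (T_ss − T)/τ with T_ss = T_amb = 27.000 °C, τ = M c_p/UA = 368·3.18/17.1 = 68.435 min.
This is linear first-order; T(t) = T_ss + (T₀ − T_ss) e^(−t/τ).
T(109) = 27.000 + (-20.780)·0.20337 = 22.774 °C.

22.8 °C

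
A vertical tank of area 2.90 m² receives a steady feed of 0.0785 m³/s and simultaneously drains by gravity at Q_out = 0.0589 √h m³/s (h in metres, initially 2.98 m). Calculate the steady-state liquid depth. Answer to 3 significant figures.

Level balance: A dh/dt = 0.0785 − 0.0589 √h. Setting dh/dt = 0:
Q_in = 0.0589 √h_ss ⇒ √h_ss = 0.0785/0.0589 = 1.3328.
h_ss = 1.3328² = 1.7763 m. (Since h₀ = 2.98 m > h_ss, the level will fall toward this value.)

1.78 m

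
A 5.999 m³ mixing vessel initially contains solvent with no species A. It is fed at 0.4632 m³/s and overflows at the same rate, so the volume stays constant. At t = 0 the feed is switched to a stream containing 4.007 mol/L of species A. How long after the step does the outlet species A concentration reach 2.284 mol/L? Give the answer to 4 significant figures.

Species balance on the tank: V dC/dt = Q(C_in − C), so τ = V/Q = 12.9512 s.
C(t) = C_in + (C₀ − C_in) e^(−t/τ). Set C = 2.284 and solve for t:
e^(−t/τ) = (C − C_in)/(C₀ − C_in) = (2.284 − 4.007)/(0 − 4.007) = 0.429998
t = −τ ln(…) = 12.9512 × 0.843976 = 10.9305 s.

10.93 s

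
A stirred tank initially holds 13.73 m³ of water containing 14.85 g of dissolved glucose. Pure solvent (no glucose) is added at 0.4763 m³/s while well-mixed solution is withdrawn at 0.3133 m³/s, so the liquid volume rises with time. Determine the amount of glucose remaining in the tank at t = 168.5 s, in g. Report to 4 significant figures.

Let m(t) be the amount of glucose. Volume: V(t) = V₀ + (Q_in − Q_out) t = 13.73 + 0.163000 t; V(168.5) = 41.1955 m³.
Solute balance: dm/dt = 0 − Q_out C = −Q_out m/V(t).
dm/m = −Q_out dt/(V₀ + 0.163000 t); integrating gives ln(m/m₀) = −(Q_out/(Q_in−Q_out)) ln(V/V₀).
m = m₀ (V₀/V)^(Q_out/(Q_in−Q_out)) = 14.85 × (13.73/41.1955)^(1.92209) = 1.79700 g.

1.797 g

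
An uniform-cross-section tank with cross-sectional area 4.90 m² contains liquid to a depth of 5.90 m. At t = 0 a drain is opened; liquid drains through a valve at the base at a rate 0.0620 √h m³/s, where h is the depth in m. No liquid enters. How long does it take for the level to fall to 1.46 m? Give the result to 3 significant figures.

Accumulation of liquid (constant cross-section A): A dh/dt = −0.0620 √h.
Separate and integrate: 2(√h − √h₀) = −(0.0620/A) t.
t = 2A(√h₀ − √h)/0.0620 = 2·4.90·(√5.90 − √1.46)/0.0620
  = 9.8000 × (2.4290 − 1.2083) / 0.0620 = 192.95 s.

193 s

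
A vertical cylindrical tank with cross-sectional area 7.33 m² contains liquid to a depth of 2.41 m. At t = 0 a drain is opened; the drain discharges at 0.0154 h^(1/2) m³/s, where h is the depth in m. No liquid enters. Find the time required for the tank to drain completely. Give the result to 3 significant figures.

With no inflow, A dh/dt = −0.0154 √h.
∫ h^(−1/2) dh = −(0.0154/A) ∫ dt, giving 2√h = 2√h₀ − (0.0154/A) t.
Set h = 0: 2√h₀ = (0.0154/A) t_empty ⇒ t_empty = 2A√h₀/0.0154.
t_empty = 2·7.33·√2.41/0.0154 = 14.660·1.5524/0.0154 = 1477.8 s.

1480 s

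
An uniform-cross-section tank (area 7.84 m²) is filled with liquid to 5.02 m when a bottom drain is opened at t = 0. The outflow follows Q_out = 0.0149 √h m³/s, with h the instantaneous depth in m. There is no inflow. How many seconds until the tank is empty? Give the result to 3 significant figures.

Unsteady balance on liquid volume: A dh/dt = −0.0149 √h.
Separate and integrate: 2(√h − √h₀) = −(0.0149/A) t.
Tank is empty when √h = 0: t_empty = 2A√h₀/0.0149.
t_empty = 2·7.84·√5.02/0.0149 = 15.680·2.2405/0.0149 = 2357.8 s.

2360 s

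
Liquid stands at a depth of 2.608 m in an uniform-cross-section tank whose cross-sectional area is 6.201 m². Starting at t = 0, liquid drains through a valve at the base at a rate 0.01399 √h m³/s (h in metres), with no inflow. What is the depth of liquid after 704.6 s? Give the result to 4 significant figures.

0.6726 m

Volume balance on the tank: A dh/dt = −0.01399 √h.
∫ h^(−1/2) dh = −(0.01399/A) ∫ dt, giving 2√h = 2√h₀ − (0.01399/A) t.
√h = √2.608 − 0.01399·704.6/(2·6.201) = 1.61493 − 0.794820 = 0.820111.
h = 0.820111² = 0.672581 m.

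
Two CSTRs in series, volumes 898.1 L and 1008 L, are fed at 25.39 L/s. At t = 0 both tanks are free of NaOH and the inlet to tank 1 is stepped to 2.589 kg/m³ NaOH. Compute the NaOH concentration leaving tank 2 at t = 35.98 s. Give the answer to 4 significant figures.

Each tank obeys Vᵢ dCᵢ/dt = Q(Cᵢ₋₁ − Cᵢ), so τᵢ = Vᵢ/Q.
τ₁ = 898.1/25.39 = 35.3722 s; τ₂ = 1008/25.39 = 39.7007 s.
Tank 1: C₁ = C_in(1 − e^(−t/τ₁)). Tank 2 (τ₁ ≠ τ₂): C₂ = C_in[1 − (τ₁ e^(−t/τ₁) − τ₂ e^(−t/τ₂))/(τ₁ − τ₂)].
At t = 35.98: e^(−t/τ₁) = 0.361612, e^(−t/τ₂) = 0.404024.
C₂ = 2.589·[1 − (35.3722·0.361612 − 39.7007·0.404024)/(-4.32848)] = 2.589·0.249391 = 0.645672 kg/m³.

0.6457 kg/m³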